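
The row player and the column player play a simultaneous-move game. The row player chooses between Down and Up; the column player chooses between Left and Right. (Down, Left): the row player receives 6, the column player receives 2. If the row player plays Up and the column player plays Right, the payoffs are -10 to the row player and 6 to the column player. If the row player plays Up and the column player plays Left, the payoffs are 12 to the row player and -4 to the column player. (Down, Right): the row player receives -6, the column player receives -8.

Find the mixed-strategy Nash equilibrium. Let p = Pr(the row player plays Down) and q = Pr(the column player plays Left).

p = 1/2, q = 2/5

Set the column player's expected payoff from Left equal to that from Right:
  the column player's payoff from Left: p·2 + (1−p)·(-4) = 6p - 4
  the column player's payoff from Right: p·(-8) + (1−p)·6 = -14p + 6
  6p - 4 = -14p + 6  ⇒  20p = 10  ⇒  p = 1/2.
In a mixed equilibrium the row player is indifferent between Down and Up; this condition fixes q.
  the row player's expected payoff from Down: q·6 + (1−q)·(-6) = 12q - 6
  the row player's expected payoff from Up: q·12 + (1−q)·(-10) = 22q - 10
  12q - 6 = 22q - 10  ⇒  -10q = -4  ⇒  q = 2/5.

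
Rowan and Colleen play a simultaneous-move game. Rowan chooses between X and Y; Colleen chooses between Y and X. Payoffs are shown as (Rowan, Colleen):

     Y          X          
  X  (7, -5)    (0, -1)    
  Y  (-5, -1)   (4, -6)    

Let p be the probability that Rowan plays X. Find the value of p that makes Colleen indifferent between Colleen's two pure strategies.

Set Colleen's expected payoff from Y equal to that from X:
  Colleen's payoff to Y: p·(-5) + (1−p)·(-1) = -4p - 1
  Colleen's payoff to X: p·(-1) + (1−p)·(-6) = 5p - 6
  -4p - 1 = 5p - 6  ⇒  -9p = -5  ⇒  p = 5/9.

p = 5/9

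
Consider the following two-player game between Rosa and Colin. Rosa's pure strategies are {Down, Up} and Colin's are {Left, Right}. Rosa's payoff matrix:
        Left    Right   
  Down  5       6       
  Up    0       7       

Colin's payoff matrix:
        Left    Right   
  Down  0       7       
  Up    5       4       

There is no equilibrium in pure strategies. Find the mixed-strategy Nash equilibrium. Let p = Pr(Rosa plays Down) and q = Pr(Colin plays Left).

Rosa's mix must leave Colin indifferent between Left and Right.
  Colin's expected payoff from Left: p·0 + (1−p)·5 = -5p + 5
  Colin's expected payoff from Right: p·7 + (1−p)·4 = 3p + 4
  -5p + 5 = 3p + 4  ⇒  -8p = -1  ⇒  p = 1/8.
For Rosa to be willing to mix, Rosa must be indifferent between Down and Up, which pins down Colin's mix.
  Rosa's payoff to Down: q·5 + (1−q)·6 = -q + 6
  Rosa's payoff to Up: q·0 + (1−q)·7 = -7q + 7
  -q + 6 = -7q + 7  ⇒  6q = 1  ⇒  q = 1/6.

p = 1/8, q = 1/6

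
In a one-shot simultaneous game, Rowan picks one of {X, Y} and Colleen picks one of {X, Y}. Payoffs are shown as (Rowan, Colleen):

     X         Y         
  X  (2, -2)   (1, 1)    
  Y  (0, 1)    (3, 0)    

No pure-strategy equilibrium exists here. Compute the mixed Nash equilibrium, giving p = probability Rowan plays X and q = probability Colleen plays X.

p = 1/4, q = 1/2

Colleen's indifference between X and Y determines Rowan's mixing probability p:
  Colleen's payoff to X: p·(-2) + (1−p)·1 = -3p + 1
  Colleen's payoff to Y: p·1 + (1−p)·0 = p
  -3p + 1 = p  ⇒  -4p = -1  ⇒  p = 1/4.
In a mixed equilibrium Rowan is indifferent between X and Y; this condition fixes q.
  Rowan's payoff to X: q·2 + (1−q)·1 = q + 1
  Rowan's payoff to Y: q·0 + (1−q)·3 = -3q + 3
  q + 1 = -3q + 3  ⇒  4q = 2  ⇒  q = 1/2.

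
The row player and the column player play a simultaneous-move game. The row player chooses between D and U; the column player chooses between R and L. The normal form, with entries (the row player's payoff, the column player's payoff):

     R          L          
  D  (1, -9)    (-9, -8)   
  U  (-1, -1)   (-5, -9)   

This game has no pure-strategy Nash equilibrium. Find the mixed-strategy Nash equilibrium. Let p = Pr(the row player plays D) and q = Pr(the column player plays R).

p = 8/9, q = 2/3

The row player's mix must leave the column player indifferent between R and L.
  the column player's payoff from R: p·(-9) + (1−p)·(-1) = -8p - 1
  the column player's payoff from L: p·(-8) + (1−p)·(-9) = p - 9
  -8p - 1 = p - 9  ⇒  -9p = -8  ⇒  p = 8/9.
The row player's indifference between D and U determines the column player's mixing probability q:
  the row player's expected payoff from D: q·1 + (1−q)·(-9) = 10q - 9
  the row player's expected payoff from U: q·(-1) + (1−q)·(-5) = 4q - 5
  10q - 9 = 4q - 5  ⇒  6q = 4  ⇒  q = 2/3.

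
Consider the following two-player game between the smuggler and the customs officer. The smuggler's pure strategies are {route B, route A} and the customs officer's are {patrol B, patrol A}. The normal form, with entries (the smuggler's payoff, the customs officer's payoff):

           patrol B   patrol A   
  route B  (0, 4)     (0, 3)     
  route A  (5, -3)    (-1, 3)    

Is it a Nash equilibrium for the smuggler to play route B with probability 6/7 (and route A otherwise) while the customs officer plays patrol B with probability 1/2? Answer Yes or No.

No

Given the customs officer's mix q = 1/2, the smuggler's payoff from route B is 0 but from route A is 2. The smuggler strictly prefers route A, so the smuggler would not mix.
So the proposed profile is not a Nash equilibrium.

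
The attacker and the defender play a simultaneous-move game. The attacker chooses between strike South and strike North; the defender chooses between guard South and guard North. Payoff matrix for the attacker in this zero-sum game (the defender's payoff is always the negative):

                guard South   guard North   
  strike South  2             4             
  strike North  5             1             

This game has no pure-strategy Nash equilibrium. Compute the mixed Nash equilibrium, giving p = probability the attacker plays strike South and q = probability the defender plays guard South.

p = 2/3, q = 1/2

The attacker's mix must leave the defender indifferent between guard South and guard North.
  the defender's payoff from guard South: p·(-2) + (1−p)·(-5) = 3p - 5
  the defender's payoff from guard North: p·(-4) + (1−p)·(-1) = -3p - 1
  3p - 5 = -3p - 1  ⇒  6p = 4  ⇒  p = 2/3.
The attacker's indifference between strike South and strike North determines the defender's mixing probability q:
  the attacker's payoff to strike South: q·2 + (1−q)·4 = -2q + 4
  the attacker's payoff to strike North: q·5 + (1−q)·1 = 4q + 1
  -2q + 4 = 4q + 1  ⇒  -6q = -3  ⇒  q = 1/2.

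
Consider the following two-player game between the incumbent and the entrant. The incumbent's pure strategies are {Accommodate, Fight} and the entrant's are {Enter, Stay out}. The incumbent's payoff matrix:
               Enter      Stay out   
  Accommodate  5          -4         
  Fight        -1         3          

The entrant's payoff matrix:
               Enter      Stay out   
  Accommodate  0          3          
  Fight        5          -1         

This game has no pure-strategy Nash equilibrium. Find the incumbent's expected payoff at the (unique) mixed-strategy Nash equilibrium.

11/13

The incumbent's indifference between Accommodate and Fight determines the entrant's mixing probability q:
  the incumbent's payoff to Accommodate: q·5 + (1−q)·(-4) = 9q - 4
  the incumbent's payoff to Fight: q·(-1) + (1−q)·3 = -4q + 3
  9q - 4 = -4q + 3  ⇒  13q = 7  ⇒  q = 7/13.
At equilibrium the incumbent is indifferent across rows, so the incumbent's payoff equals the payoff from Accommodate: (7/13)·5 + (6/13)·(-4) = 11/13.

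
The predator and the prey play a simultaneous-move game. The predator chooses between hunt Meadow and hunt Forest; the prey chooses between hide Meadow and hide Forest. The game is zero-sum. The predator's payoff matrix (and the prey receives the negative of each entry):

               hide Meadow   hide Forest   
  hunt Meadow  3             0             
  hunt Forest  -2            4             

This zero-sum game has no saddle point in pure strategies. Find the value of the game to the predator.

In a mixed equilibrium the predator is indifferent between hunt Meadow and hunt Forest; this condition fixes q.
  the predator's payoff from hunt Meadow: q·3 + (1−q)·0 = 3q
  the predator's payoff from hunt Forest: q·(-2) + (1−q)·4 = -6q + 4
  3q = -6q + 4  ⇒  9q = 4  ⇒  q = 4/9.
The value is the predator's expected payoff against this mix (using hunt Meadow): (4/9)·3 + (5/9)·0 = 4/3.

v = 4/3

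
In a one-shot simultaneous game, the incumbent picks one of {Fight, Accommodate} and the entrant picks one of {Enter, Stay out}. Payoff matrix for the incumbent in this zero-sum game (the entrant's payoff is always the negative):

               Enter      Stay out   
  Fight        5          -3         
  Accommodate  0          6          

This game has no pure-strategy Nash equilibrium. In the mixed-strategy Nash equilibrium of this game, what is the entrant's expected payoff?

-15/7

The incumbent's mix must leave the entrant indifferent between Enter and Stay out.
  the entrant's expected payoff from Enter: p·(-5) + (1−p)·0 = -5p
  the entrant's expected payoff from Stay out: p·3 + (1−p)·(-6) = 9p - 6
  -5p = 9p - 6  ⇒  -14p = -6  ⇒  p = 3/7.
At equilibrium the entrant is indifferent across columns, so the entrant's payoff equals the payoff from Enter: (3/7)·(-5) + (4/7)·0 = -15/7.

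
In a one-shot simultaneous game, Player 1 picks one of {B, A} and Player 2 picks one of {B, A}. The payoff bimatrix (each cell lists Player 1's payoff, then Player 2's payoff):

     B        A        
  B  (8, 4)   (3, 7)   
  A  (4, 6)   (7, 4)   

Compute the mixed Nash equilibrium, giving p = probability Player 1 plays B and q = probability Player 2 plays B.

p = 2/5, q = 1/2

In a mixed equilibrium Player 2 is indifferent between B and A; this condition fixes p.
  Player 2's payoff from B: p·4 + (1−p)·6 = -2p + 6
  Player 2's payoff from A: p·7 + (1−p)·4 = 3p + 4
  -2p + 6 = 3p + 4  ⇒  -5p = -2  ⇒  p = 2/5.
In a mixed equilibrium Player 1 is indifferent between B and A; this condition fixes q.
  Player 1's payoff to B: q·8 + (1−q)·3 = 5q + 3
  Player 1's payoff to A: q·4 + (1−q)·7 = -3q + 7
  5q + 3 = -3q + 7  ⇒  8q = 4  ⇒  q = 1/2.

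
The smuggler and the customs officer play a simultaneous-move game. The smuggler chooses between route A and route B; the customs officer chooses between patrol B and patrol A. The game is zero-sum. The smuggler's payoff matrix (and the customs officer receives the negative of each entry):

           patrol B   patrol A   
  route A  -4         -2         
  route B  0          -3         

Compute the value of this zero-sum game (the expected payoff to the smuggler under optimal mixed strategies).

v = -12/5

In a mixed equilibrium the smuggler is indifferent between route A and route B; this condition fixes q.
  the smuggler's payoff from route A: q·(-4) + (1−q)·(-2) = -2q - 2
  the smuggler's payoff from route B: q·0 + (1−q)·(-3) = 3q - 3
  -2q - 2 = 3q - 3  ⇒  -5q = -1  ⇒  q = 1/5.
The value is the smuggler's expected payoff against this mix (using route A): (1/5)·(-4) + (4/5)·(-2) = -12/5.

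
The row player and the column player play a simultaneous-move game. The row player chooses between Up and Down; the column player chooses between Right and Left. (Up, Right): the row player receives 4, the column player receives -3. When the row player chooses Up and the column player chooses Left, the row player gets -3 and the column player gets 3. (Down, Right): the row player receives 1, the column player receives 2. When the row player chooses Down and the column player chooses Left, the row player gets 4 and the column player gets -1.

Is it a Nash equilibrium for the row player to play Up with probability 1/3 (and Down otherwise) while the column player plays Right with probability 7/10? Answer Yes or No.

Yes

Check the column player's indifference given the row player's mix p = 1/3:
  payoff from Right = 1/3; payoff from Left = 1/3 — equal.
Check the row player's indifference given the column player's mix q = 7/10:
  payoff from Up = 19/10; payoff from Down = 19/10 — equal.
Both players are indifferent, so neither can profitably deviate.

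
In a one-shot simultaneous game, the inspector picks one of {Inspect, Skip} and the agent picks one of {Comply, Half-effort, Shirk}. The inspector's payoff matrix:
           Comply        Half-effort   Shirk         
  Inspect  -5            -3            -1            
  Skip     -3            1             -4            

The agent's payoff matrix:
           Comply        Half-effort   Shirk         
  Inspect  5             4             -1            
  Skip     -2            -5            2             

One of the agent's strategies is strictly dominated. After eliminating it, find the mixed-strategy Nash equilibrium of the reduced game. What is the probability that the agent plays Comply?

q = 3/5

The agent's strategy Half-effort is strictly dominated by Comply: 5 > 4 and -2 > -5. Eliminate Half-effort.
For the inspector to be willing to mix, the inspector must be indifferent between Inspect and Skip, which pins down the agent's mix.
  the inspector's payoff from Inspect: q·(-5) + (1−q)·(-1) = -4q - 1
  the inspector's payoff from Skip: q·(-3) + (1−q)·(-4) = q - 4
  -4q - 1 = q - 4  ⇒  -5q = -3  ⇒  q = 3/5.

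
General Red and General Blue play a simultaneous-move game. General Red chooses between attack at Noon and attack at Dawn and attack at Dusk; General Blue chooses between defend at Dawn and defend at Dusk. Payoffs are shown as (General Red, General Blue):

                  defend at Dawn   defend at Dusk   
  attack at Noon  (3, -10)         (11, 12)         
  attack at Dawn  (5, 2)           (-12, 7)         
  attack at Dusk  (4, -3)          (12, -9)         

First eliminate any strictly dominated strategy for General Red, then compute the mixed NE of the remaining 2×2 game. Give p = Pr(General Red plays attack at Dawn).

p = 6/11

General Red's strategy attack at Noon is strictly dominated by attack at Dusk: 4 > 3 and 12 > 11. Eliminate attack at Noon.
Set General Blue's expected payoff from defend at Dawn equal to that from defend at Dusk:
  General Blue's expected payoff from defend at Dawn: p·2 + (1−p)·(-3) = 5p - 3
  General Blue's expected payoff from defend at Dusk: p·7 + (1−p)·(-9) = 16p - 9
  5p - 3 = 16p - 9  ⇒  -11p = -6  ⇒  p = 6/11.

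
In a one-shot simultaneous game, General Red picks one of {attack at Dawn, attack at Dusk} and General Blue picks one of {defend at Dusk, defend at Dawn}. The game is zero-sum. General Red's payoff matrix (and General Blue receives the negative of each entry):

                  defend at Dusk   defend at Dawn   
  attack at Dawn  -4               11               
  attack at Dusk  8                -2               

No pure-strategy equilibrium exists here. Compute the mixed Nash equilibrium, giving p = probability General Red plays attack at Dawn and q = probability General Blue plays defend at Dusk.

Set General Blue's expected payoff from defend at Dusk equal to that from defend at Dawn:
  General Blue's payoff to defend at Dusk: p·4 + (1−p)·(-8) = 12p - 8
  General Blue's payoff to defend at Dawn: p·(-11) + (1−p)·2 = -13p + 2
  12p - 8 = -13p + 2  ⇒  25p = 10  ⇒  p = 2/5.
Set General Red's expected payoff from attack at Dawn equal to that from attack at Dusk:
  General Red's payoff to attack at Dawn: q·(-4) + (1−q)·11 = -15q + 11
  General Red's payoff to attack at Dusk: q·8 + (1−q)·(-2) = 10q - 2
  -15q + 11 = 10q - 2  ⇒  -25q = -13  ⇒  q = 13/25.

p = 2/5, q = 13/25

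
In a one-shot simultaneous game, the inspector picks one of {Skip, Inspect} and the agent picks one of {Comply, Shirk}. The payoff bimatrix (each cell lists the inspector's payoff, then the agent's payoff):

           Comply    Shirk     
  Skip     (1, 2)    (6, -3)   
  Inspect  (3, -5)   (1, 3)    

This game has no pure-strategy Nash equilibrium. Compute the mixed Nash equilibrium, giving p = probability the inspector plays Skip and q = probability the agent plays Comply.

p = 8/13, q = 5/7

The inspector's mix must leave the agent indifferent between Comply and Shirk.
  the agent's payoff from Comply: p·2 + (1−p)·(-5) = 7p - 5
  the agent's payoff from Shirk: p·(-3) + (1−p)·3 = -6p + 3
  7p - 5 = -6p + 3  ⇒  13p = 8  ⇒  p = 8/13.
The inspector's indifference between Skip and Inspect determines the agent's mixing probability q:
  the inspector's payoff from Skip: q·1 + (1−q)·6 = -5q + 6
  the inspector's payoff from Inspect: q·3 + (1−q)·1 = 2q + 1
  -5q + 6 = 2q + 1  ⇒  -7q = -5  ⇒  q = 5/7.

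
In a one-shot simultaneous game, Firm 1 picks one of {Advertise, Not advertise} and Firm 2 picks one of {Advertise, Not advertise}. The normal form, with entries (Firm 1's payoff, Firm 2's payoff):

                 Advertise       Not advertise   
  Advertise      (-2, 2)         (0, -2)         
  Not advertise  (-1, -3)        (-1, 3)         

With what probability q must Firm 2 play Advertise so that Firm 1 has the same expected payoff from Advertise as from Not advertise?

In a mixed equilibrium Firm 1 is indifferent between Advertise and Not advertise; this condition fixes q.
  Firm 1's expected payoff from Advertise: q·(-2) + (1−q)·0 = -2q
  Firm 1's expected payoff from Not advertise: q·(-1) + (1−q)·(-1) = -1
  -2q = -1  ⇒  -2q = -1  ⇒  q = 1/2.

q = 1/2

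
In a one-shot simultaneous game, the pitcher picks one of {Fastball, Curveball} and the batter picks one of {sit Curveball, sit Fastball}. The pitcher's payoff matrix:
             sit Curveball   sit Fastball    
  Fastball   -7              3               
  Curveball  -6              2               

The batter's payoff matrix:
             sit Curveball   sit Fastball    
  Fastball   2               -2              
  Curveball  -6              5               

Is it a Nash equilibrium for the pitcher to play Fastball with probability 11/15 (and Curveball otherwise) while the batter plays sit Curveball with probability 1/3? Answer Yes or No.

No

Given the batter's mix q = 1/3, the pitcher's payoff from Fastball is -1/3 but from Curveball is -2/3. The pitcher strictly prefers Fastball, so the pitcher would not mix.
So the proposed profile is not a Nash equilibrium.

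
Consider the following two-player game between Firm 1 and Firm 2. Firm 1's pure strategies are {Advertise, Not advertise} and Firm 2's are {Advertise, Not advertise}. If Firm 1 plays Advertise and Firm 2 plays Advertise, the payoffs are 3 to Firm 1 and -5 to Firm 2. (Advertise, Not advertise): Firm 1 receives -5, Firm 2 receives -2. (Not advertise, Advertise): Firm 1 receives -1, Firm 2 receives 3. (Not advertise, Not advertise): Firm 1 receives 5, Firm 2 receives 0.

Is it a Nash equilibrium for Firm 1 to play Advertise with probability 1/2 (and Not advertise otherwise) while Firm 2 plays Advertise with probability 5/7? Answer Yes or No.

Check Firm 2's indifference given Firm 1's mix p = 1/2:
  payoff from Advertise = -1; payoff from Not advertise = -1 — equal.
Check Firm 1's indifference given Firm 2's mix q = 5/7:
  payoff from Advertise = 5/7; payoff from Not advertise = 5/7 — equal.
Both players are indifferent, so neither can profitably deviate.

Yes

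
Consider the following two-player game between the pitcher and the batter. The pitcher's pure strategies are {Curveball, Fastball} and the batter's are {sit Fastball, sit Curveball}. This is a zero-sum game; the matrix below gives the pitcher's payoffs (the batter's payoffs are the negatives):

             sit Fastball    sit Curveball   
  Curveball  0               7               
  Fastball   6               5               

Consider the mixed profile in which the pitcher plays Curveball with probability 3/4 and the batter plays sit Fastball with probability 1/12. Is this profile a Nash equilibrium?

Given the pitcher's mix p = 3/4, the batter's payoff from sit Fastball is -3/2 but from sit Curveball is -13/2. The batter strictly prefers sit Fastball, so the batter would not mix.
So the proposed profile is not a Nash equilibrium.

No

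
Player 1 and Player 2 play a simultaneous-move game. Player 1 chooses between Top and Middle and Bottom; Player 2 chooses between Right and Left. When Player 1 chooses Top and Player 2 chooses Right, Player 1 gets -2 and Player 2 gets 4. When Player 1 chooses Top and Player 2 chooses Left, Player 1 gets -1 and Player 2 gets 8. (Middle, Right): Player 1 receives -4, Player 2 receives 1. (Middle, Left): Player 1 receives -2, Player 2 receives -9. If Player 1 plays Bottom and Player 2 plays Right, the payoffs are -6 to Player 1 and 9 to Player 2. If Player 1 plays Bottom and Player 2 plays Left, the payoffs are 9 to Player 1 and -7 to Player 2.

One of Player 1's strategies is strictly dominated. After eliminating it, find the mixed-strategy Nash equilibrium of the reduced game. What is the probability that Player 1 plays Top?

Player 1's strategy Middle is strictly dominated by Top: -2 > -4 and -1 > -2. Eliminate Middle.
Player 1's mix must leave Player 2 indifferent between Right and Left.
  Player 2's payoff to Right: p·4 + (1−p)·9 = -5p + 9
  Player 2's payoff to Left: p·8 + (1−p)·(-7) = 15p - 7
  -5p + 9 = 15p - 7  ⇒  -20p = -16  ⇒  p = 4/5.

p = 4/5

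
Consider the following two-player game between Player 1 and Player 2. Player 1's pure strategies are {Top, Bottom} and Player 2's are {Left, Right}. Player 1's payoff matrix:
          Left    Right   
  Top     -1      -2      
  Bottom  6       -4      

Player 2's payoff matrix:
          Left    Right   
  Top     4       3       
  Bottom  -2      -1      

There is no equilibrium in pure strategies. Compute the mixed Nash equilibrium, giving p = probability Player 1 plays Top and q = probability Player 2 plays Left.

p = 1/2, q = 2/9

Player 1's mix must leave Player 2 indifferent between Left and Right.
  Player 2's payoff from Left: p·4 + (1−p)·(-2) = 6p - 2
  Player 2's payoff from Right: p·3 + (1−p)·(-1) = 4p - 1
  6p - 2 = 4p - 1  ⇒  2p = 1  ⇒  p = 1/2.
Player 2's mix must leave Player 1 indifferent between Top and Bottom.
  Player 1's expected payoff from Top: q·(-1) + (1−q)·(-2) = q - 2
  Player 1's expected payoff from Bottom: q·6 + (1−q)·(-4) = 10q - 4
  q - 2 = 10q - 4  ⇒  -9q = -2  ⇒  q = 2/9.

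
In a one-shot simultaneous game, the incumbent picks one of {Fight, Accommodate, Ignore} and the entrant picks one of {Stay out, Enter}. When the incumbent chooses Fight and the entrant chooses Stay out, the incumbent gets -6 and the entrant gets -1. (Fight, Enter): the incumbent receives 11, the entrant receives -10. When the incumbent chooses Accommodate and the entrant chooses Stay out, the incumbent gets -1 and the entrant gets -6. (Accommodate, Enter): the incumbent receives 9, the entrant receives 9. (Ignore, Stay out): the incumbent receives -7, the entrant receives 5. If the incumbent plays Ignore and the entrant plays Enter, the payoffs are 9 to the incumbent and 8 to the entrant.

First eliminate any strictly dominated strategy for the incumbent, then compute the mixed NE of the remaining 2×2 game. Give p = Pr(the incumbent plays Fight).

The incumbent's strategy Ignore is strictly dominated by Fight: -6 > -7 and 11 > 9. Eliminate Ignore.
For the entrant to be willing to mix, the entrant must be indifferent between Stay out and Enter, which pins down the incumbent's mix.
  the entrant's expected payoff from Stay out: p·(-1) + (1−p)·(-6) = 5p - 6
  the entrant's expected payoff from Enter: p·(-10) + (1−p)·9 = -19p + 9
  5p - 6 = -19p + 9  ⇒  24p = 15  ⇒  p = 5/8.

p = 5/8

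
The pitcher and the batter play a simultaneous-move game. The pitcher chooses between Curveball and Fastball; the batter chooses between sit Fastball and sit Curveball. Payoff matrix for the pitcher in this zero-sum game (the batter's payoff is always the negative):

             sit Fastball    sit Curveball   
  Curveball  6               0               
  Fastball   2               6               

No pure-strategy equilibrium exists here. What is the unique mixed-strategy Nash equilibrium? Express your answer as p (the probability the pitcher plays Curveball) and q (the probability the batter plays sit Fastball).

The batter's indifference between sit Fastball and sit Curveball determines the pitcher's mixing probability p:
  the batter's payoff from sit Fastball: p·(-6) + (1−p)·(-2) = -4p - 2
  the batter's payoff from sit Curveball: p·0 + (1−p)·(-6) = 6p - 6
  -4p - 2 = 6p - 6  ⇒  -10p = -4  ⇒  p = 2/5.
The batter's mix must leave the pitcher indifferent between Curveball and Fastball.
  the pitcher's payoff from Curveball: q·6 + (1−q)·0 = 6q
  the pitcher's payoff from Fastball: q·2 + (1−q)·6 = -4q + 6
  6q = -4q + 6  ⇒  10q = 6  ⇒  q = 3/5.

p = 2/5, q = 3/5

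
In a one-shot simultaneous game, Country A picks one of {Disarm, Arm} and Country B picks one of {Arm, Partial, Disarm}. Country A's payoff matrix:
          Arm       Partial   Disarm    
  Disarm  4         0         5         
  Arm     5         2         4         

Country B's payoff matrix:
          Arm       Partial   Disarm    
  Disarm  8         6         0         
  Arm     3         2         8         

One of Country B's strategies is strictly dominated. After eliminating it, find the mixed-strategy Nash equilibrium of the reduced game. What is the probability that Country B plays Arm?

Country B's strategy Partial is strictly dominated by Arm: 8 > 6 and 3 > 2. Eliminate Partial.
Country A's indifference between Disarm and Arm determines Country B's mixing probability q:
  Country A's expected payoff from Disarm: q·4 + (1−q)·5 = -q + 5
  Country A's expected payoff from Arm: q·5 + (1−q)·4 = q + 4
  -q + 5 = q + 4  ⇒  -2q = -1  ⇒  q = 1/2.

q = 1/2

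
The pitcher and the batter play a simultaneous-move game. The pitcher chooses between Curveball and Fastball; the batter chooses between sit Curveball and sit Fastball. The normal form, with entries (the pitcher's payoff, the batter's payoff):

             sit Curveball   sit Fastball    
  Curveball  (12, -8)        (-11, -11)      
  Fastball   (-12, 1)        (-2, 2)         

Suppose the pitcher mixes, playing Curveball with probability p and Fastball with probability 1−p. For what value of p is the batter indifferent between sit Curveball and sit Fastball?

p = 1/4

The pitcher's mix must leave the batter indifferent between sit Curveball and sit Fastball.
  the batter's payoff to sit Curveball: p·(-8) + (1−p)·1 = -9p + 1
  the batter's payoff to sit Fastball: p·(-11) + (1−p)·2 = -13p + 2
  -9p + 1 = -13p + 2  ⇒  4p = 1  ⇒  p = 1/4.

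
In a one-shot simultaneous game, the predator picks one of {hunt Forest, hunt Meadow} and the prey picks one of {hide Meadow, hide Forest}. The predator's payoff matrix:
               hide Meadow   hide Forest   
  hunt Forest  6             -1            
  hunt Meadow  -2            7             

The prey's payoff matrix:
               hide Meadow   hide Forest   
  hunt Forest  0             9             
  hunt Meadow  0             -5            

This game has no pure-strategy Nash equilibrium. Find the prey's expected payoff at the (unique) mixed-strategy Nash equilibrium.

0

Set the prey's expected payoff from hide Meadow equal to that from hide Forest:
  the prey's payoff to hide Meadow: p·0 + (1−p)·0 = 0
  the prey's payoff to hide Forest: p·9 + (1−p)·(-5) = 14p - 5
  0 = 14p - 5  ⇒  -14p = -5  ⇒  p = 5/14.
At equilibrium the prey is indifferent across columns, so the prey's payoff equals the payoff from hide Meadow: (5/14)·0 + (9/14)·0 = 0.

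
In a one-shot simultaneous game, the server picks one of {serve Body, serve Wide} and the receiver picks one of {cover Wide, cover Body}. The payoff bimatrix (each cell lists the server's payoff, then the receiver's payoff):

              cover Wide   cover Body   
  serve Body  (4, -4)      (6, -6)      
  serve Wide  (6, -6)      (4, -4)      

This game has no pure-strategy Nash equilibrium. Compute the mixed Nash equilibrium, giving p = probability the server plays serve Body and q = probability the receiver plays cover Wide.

The server's mix must leave the receiver indifferent between cover Wide and cover Body.
  the receiver's payoff from cover Wide: p·(-4) + (1−p)·(-6) = 2p - 6
  the receiver's payoff from cover Body: p·(-6) + (1−p)·(-4) = -2p - 4
  2p - 6 = -2p - 4  ⇒  4p = 2  ⇒  p = 1/2.
The receiver's mix must leave the server indifferent between serve Body and serve Wide.
  the server's payoff to serve Body: q·4 + (1−q)·6 = -2q + 6
  the server's payoff to serve Wide: q·6 + (1−q)·4 = 2q + 4
  -2q + 6 = 2q + 4  ⇒  -4q = -2  ⇒  q = 1/2.

p = 1/2, q = 1/2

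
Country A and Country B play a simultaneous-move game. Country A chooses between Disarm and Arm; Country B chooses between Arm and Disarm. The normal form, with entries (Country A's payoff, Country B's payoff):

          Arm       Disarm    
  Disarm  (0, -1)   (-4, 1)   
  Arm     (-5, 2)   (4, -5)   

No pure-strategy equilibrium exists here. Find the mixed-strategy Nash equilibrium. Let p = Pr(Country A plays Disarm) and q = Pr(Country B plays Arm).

p = 7/9, q = 8/13

Country B's indifference between Arm and Disarm determines Country A's mixing probability p:
  Country B's payoff to Arm: p·(-1) + (1−p)·2 = -3p + 2
  Country B's payoff to Disarm: p·1 + (1−p)·(-5) = 6p - 5
  -3p + 2 = 6p - 5  ⇒  -9p = -7  ⇒  p = 7/9.
Country B's mix must leave Country A indifferent between Disarm and Arm.
  Country A's payoff to Disarm: q·0 + (1−q)·(-4) = 4q - 4
  Country A's payoff to Arm: q·(-5) + (1−q)·4 = -9q + 4
  4q - 4 = -9q + 4  ⇒  13q = 8  ⇒  q = 8/13.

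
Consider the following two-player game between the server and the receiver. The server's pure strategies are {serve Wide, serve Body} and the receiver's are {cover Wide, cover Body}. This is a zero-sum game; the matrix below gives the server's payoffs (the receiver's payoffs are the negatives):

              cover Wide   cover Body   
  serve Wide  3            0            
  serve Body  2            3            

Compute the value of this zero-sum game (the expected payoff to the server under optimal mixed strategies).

v = 9/4

In a mixed equilibrium the server is indifferent between serve Wide and serve Body; this condition fixes q.
  the server's expected payoff from serve Wide: q·3 + (1−q)·0 = 3q
  the server's expected payoff from serve Body: q·2 + (1−q)·3 = -q + 3
  3q = -q + 3  ⇒  4q = 3  ⇒  q = 3/4.
The value is the server's expected payoff against this mix (using serve Wide): (3/4)·3 + (1/4)·0 = 9/4.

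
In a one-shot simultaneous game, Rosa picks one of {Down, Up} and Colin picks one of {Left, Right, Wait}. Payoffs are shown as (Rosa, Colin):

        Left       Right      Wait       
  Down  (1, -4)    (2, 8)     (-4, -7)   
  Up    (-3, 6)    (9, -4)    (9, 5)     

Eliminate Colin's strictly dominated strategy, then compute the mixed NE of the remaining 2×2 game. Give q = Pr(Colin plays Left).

q = 7/11

Colin's strategy Wait is strictly dominated by Left: -4 > -7 and 6 > 5. Eliminate Wait.
Set Rosa's expected payoff from Down equal to that from Up:
  Rosa's payoff from Down: q·1 + (1−q)·2 = -q + 2
  Rosa's payoff from Up: q·(-3) + (1−q)·9 = -12q + 9
  -q + 2 = -12q + 9  ⇒  11q = 7  ⇒  q = 7/11.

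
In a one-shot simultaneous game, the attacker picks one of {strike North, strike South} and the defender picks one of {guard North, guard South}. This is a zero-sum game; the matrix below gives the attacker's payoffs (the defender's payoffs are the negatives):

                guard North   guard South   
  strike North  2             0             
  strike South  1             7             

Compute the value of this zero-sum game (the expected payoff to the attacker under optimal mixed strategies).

v = 7/4

For the attacker to be willing to mix, the attacker must be indifferent between strike North and strike South, which pins down the defender's mix.
  the attacker's expected payoff from strike North: q·2 + (1−q)·0 = 2q
  the attacker's expected payoff from strike South: q·1 + (1−q)·7 = -6q + 7
  2q = -6q + 7  ⇒  8q = 7  ⇒  q = 7/8.
The value is the attacker's expected payoff against this mix (using strike North): (7/8)·2 + (1/8)·0 = 7/4.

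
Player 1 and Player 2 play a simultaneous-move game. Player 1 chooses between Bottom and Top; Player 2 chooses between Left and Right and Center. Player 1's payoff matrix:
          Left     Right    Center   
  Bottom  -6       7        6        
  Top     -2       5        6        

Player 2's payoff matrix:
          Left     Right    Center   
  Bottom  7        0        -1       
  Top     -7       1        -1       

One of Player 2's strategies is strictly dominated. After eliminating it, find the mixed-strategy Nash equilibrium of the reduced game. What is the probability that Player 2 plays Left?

q = 1/3

Player 2's strategy Center is strictly dominated by Right: 0 > -1 and 1 > -1. Eliminate Center.
For Player 1 to be willing to mix, Player 1 must be indifferent between Bottom and Top, which pins down Player 2's mix.
  Player 1's payoff from Bottom: q·(-6) + (1−q)·7 = -13q + 7
  Player 1's payoff from Top: q·(-2) + (1−q)·5 = -7q + 5
  -13q + 7 = -7q + 5  ⇒  -6q = -2  ⇒  q = 1/3.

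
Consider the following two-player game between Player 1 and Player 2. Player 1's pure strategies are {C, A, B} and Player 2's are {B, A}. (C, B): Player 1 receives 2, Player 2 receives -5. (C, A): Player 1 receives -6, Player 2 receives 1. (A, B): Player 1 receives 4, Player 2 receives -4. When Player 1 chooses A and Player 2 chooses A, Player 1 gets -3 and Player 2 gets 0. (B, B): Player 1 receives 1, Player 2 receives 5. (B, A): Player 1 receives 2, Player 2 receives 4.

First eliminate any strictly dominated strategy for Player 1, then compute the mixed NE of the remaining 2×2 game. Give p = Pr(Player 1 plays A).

p = 1/5

Player 1's strategy C is strictly dominated by A: 4 > 2 and -3 > -6. Eliminate C.
Player 2's indifference between B and A determines Player 1's mixing probability p:
  Player 2's payoff to B: p·(-4) + (1−p)·5 = -9p + 5
  Player 2's payoff to A: p·0 + (1−p)·4 = -4p + 4
  -9p + 5 = -4p + 4  ⇒  -5p = -1  ⇒  p = 1/5.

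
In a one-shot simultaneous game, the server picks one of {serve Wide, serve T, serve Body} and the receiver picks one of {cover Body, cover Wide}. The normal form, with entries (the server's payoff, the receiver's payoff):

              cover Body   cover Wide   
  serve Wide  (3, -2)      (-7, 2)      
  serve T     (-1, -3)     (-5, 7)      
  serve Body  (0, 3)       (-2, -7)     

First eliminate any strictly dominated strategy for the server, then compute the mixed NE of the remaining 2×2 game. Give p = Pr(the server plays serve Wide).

p = 5/7

The server's strategy serve T is strictly dominated by serve Body: 0 > -1 and -2 > -5. Eliminate serve T.
The server's mix must leave the receiver indifferent between cover Body and cover Wide.
  the receiver's expected payoff from cover Body: p·(-2) + (1−p)·3 = -5p + 3
  the receiver's expected payoff from cover Wide: p·2 + (1−p)·(-7) = 9p - 7
  -5p + 3 = 9p - 7  ⇒  -14p = -10  ⇒  p = 5/7.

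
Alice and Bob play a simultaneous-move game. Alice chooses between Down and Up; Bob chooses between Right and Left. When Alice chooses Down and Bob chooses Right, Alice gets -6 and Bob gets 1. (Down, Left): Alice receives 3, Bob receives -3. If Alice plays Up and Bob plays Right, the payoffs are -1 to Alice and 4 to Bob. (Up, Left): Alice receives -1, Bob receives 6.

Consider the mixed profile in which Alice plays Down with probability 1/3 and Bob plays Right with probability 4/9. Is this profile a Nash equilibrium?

Yes

Check Bob's indifference given Alice's mix p = 1/3:
  payoff from Right = 3; payoff from Left = 3 — equal.
Check Alice's indifference given Bob's mix q = 4/9:
  payoff from Down = -1; payoff from Up = -1 — equal.
Both players are indifferent, so neither can profitably deviate.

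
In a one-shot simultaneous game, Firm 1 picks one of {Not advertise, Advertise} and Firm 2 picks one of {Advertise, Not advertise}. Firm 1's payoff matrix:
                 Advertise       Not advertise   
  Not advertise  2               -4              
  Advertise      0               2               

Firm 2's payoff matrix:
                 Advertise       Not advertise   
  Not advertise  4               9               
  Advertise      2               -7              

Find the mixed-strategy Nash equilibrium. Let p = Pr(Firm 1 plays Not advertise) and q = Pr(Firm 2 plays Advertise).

In a mixed equilibrium Firm 2 is indifferent between Advertise and Not advertise; this condition fixes p.
  Firm 2's payoff from Advertise: p·4 + (1−p)·2 = 2p + 2
  Firm 2's payoff from Not advertise: p·9 + (1−p)·(-7) = 16p - 7
  2p + 2 = 16p - 7  ⇒  -14p = -9  ⇒  p = 9/14.
For Firm 1 to be willing to mix, Firm 1 must be indifferent between Not advertise and Advertise, which pins down Firm 2's mix.
  Firm 1's payoff to Not advertise: q·2 + (1−q)·(-4) = 6q - 4
  Firm 1's payoff to Advertise: q·0 + (1−q)·2 = -2q + 2
  6q - 4 = -2q + 2  ⇒  8q = 6  ⇒  q = 3/4.

p = 9/14, q = 3/4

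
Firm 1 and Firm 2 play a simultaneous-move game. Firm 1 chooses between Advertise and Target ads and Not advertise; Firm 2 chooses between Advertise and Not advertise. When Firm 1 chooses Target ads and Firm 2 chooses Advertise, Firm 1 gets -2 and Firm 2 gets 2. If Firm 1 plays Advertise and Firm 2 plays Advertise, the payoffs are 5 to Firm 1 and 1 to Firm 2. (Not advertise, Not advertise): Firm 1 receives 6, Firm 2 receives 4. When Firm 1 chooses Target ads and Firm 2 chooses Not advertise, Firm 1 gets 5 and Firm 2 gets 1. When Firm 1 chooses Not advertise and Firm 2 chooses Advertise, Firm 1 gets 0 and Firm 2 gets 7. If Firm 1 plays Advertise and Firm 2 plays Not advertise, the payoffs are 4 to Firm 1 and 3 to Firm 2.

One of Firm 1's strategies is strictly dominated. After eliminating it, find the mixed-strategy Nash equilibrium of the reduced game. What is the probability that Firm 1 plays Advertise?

Firm 1's strategy Target ads is strictly dominated by Not advertise: 0 > -2 and 6 > 5. Eliminate Target ads.
For Firm 2 to be willing to mix, Firm 2 must be indifferent between Advertise and Not advertise, which pins down Firm 1's mix.
  Firm 2's payoff from Advertise: p·1 + (1−p)·7 = -6p + 7
  Firm 2's payoff from Not advertise: p·3 + (1−p)·4 = -p + 4
  -6p + 7 = -p + 4  ⇒  -5p = -3  ⇒  p = 3/5.

p = 3/5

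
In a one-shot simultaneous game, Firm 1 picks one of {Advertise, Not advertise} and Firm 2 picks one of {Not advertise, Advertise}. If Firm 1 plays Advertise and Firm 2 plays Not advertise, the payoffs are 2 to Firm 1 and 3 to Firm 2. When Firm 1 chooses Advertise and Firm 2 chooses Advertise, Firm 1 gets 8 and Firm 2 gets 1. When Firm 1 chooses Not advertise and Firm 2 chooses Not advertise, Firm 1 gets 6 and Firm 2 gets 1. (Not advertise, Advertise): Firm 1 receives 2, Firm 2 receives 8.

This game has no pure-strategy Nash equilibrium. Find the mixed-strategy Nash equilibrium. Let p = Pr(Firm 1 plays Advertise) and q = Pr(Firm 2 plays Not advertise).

p = 7/9, q = 3/5

In a mixed equilibrium Firm 2 is indifferent between Not advertise and Advertise; this condition fixes p.
  Firm 2's payoff from Not advertise: p·3 + (1−p)·1 = 2p + 1
  Firm 2's payoff from Advertise: p·1 + (1−p)·8 = -7p + 8
  2p + 1 = -7p + 8  ⇒  9p = 7  ⇒  p = 7/9.
Set Firm 1's expected payoff from Advertise equal to that from Not advertise:
  Firm 1's payoff to Advertise: q·2 + (1−q)·8 = -6q + 8
  Firm 1's payoff to Not advertise: q·6 + (1−q)·2 = 4q + 2
  -6q + 8 = 4q + 2  ⇒  -10q = -6  ⇒  q = 3/5.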